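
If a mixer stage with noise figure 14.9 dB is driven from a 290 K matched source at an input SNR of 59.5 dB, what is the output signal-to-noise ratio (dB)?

44.6 dB

By definition F = SNR_in/SNR_out, so in dB: SNR_out = SNR_in − NF
SNR_out = 59.5 − 14.9 = 44.6 dB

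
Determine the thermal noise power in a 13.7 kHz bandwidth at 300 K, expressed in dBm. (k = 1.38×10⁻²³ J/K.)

P_n = kTB = 1.38×10⁻²³ × 300 × 1.37×10⁴ = 5.67×10⁻¹⁷ W
In dBm: 10 log₁₀(5.67×10⁻¹⁷ / 10⁻³) = −132.5 dBm

−132.5 dBm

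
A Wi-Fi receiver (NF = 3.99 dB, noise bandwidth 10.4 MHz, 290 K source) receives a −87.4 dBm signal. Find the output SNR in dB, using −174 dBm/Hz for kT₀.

12.4 dB

Noise floor: N = −174 + 10 log₁₀(B) + NF
10 log₁₀(1.04×10⁷) = 70.17 dB
N = −174 + 70.17 + 3.99 = −99.84 dBm
SNR = P_sig − N = −87.4 − (−99.84) = 12.44 dB → 12.4 dB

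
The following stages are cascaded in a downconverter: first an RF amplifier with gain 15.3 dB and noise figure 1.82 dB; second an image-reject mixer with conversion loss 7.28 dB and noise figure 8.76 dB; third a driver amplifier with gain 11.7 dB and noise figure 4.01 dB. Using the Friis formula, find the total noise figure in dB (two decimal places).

Convert to linear (a loss of L dB is a gain of −L dB): F_i = 10^(NF_i/10), G_i = 10^(G_i,dB/10)
  Stage 1: F_1 = 10^(1.82/10) = 1.521, G_1 = 10^(15.3/10) = 33.88
  Stage 2: F_2 = 10^(8.76/10) = 7.516, G_2 = 10^(−7.28/10) = 0.1871
  Stage 3: F_3 = 10^(4.01/10) = 2.518, G_3 = 10^(11.7/10) = 14.79
Friis cascade:
  F = 1.521 + (7.516 − 1)/33.88 + (2.518 − 1)/6.339 = 1.952
NF = 10 log₁₀(1.952) = 2.91 dB

2.91 dB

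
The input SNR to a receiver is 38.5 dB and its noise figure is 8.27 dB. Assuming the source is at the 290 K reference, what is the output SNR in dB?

30.23 dB

By definition F = SNR_in/SNR_out, so in dB: SNR_out = SNR_in − NF
SNR_out = 38.5 − 8.27 = 30.23 dB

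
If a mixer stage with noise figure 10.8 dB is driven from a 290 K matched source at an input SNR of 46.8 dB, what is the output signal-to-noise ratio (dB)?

By definition F = SNR_in/SNR_out, so in dB: SNR_out = SNR_in − NF
SNR_out = 46.8 − 10.8 = 36.0 dB

36.0 dB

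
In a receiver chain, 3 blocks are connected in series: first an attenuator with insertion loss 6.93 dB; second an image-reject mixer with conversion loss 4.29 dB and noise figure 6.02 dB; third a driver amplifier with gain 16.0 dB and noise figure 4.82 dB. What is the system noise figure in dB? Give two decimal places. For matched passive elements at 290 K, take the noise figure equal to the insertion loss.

Convert to linear (a loss of L dB is a gain of −L dB): F_i = 10^(NF_i/10), G_i = 10^(G_i,dB/10)
  Stage 1: F_1 = 10^(6.93/10) = 4.932, G_1 = 10^(−6.93/10) = 0.2028
  Stage 2: F_2 = 10^(6.02/10) = 3.999, G_2 = 10^(−4.29/10) = 0.3724
  Stage 3: F_3 = 10^(4.82/10) = 3.034, G_3 = 10^(16.0/10) = 39.81
Friis cascade:
  F = 4.932 + (3.999 − 1)/0.2028 + (3.034 − 1)/0.07551 = 46.66
NF = 10 log₁₀(46.66) = 16.69 dB

16.69 dB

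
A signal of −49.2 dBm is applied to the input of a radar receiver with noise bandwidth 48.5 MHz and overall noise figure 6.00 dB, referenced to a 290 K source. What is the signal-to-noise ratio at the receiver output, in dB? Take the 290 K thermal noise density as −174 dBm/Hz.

Noise floor: N = −174 + 10 log₁₀(B) + NF
10 log₁₀(4.85×10⁷) = 76.86 dB
N = −174 + 76.86 + 6.00 = −91.14 dBm
SNR = P_sig − N = −49.2 − (−91.14) = 41.94 dB → 41.9 dB

41.9 dB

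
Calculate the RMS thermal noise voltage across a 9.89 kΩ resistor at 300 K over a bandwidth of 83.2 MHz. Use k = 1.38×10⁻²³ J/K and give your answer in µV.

117 µV

V_n = √(4kTRB)
4kTRB = 4 × 1.38×10⁻²³ × 300 × 9.89×10³ × 8.32×10⁷ = 1.36×10⁻⁸ V²
V_n = √(1.36×10⁻⁸) = 1.17×10⁻⁴ V = 117 µV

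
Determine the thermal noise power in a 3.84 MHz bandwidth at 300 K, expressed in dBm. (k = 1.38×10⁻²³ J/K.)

−108.0 dBm

P_n = kTB = 1.38×10⁻²³ × 300 × 3.84×10⁶ = 1.59×10⁻¹⁴ W
In dBm: 10 log₁₀(1.59×10⁻¹⁴ / 10⁻³) = −108.0 dBm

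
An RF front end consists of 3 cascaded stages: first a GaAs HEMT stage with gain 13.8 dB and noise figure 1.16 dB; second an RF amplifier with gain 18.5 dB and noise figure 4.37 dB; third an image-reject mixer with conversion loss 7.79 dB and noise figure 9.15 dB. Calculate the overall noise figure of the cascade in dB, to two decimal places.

Convert to linear (a loss of L dB is a gain of −L dB): F_i = 10^(NF_i/10), G_i = 10^(G_i,dB/10)
  Stage 1: F_1 = 10^(1.16/10) = 1.306, G_1 = 10^(13.8/10) = 23.99
  Stage 2: F_2 = 10^(4.37/10) = 2.735, G_2 = 10^(18.5/10) = 70.79
  Stage 3: F_3 = 10^(9.15/10) = 8.222, G_3 = 10^(−7.79/10) = 0.1663
Friis cascade:
  F = 1.306 + (2.735 − 1)/23.99 + (8.222 − 1)/1698 = 1.383
NF = 10 log₁₀(1.383) = 1.41 dB

1.41 dB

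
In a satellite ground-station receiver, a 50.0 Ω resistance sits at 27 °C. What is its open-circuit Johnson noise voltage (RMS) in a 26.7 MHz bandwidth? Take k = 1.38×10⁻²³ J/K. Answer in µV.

T = 27 °C + 273.15 = 300.15 K
V_n = √(4kTRB)
4kTRB = 4 × 1.38×10⁻²³ × 300.15 × 5.00×10¹ × 2.67×10⁷ = 2.21×10⁻¹¹ V²
V_n = √(2.21×10⁻¹¹) = 4.70×10⁻⁶ V = 4.70 µV

4.70 µV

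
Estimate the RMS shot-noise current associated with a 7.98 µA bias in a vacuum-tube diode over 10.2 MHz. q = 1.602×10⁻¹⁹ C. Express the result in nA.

I_n = √(2qI·B)
2qI·B = 2 × 1.602×10⁻¹⁹ × 7.98×10⁻⁶ × 1.02×10⁷ = 2.61×10⁻¹⁷ A²
I_n = √(2.61×10⁻¹⁷) = 5.11×10⁻⁹ A = 5.11 nA

5.11 nA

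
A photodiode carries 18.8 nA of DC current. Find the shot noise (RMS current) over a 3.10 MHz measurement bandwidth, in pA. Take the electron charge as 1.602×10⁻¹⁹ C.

137 pA

I_n = √(2qI·B)
2qI·B = 2 × 1.602×10⁻¹⁹ × 1.88×10⁻⁸ × 3.10×10⁶ = 1.87×10⁻²⁰ A²
I_n = √(1.87×10⁻²⁰) = 1.37×10⁻¹⁰ A = 137 pA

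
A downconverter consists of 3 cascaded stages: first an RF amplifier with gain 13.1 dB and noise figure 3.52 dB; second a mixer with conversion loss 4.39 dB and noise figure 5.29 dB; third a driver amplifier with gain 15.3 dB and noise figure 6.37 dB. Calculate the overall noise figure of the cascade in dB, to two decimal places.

Convert to linear (a loss of L dB is a gain of −L dB): F_i = 10^(NF_i/10), G_i = 10^(G_i,dB/10)
  Stage 1: F_1 = 10^(3.52/10) = 2.249, G_1 = 10^(13.1/10) = 20.42
  Stage 2: F_2 = 10^(5.29/10) = 3.381, G_2 = 10^(−4.39/10) = 0.3639
  Stage 3: F_3 = 10^(6.37/10) = 4.335, G_3 = 10^(15.3/10) = 33.88
Friis cascade:
  F = 2.249 + (3.381 − 1)/20.42 + (4.335 − 1)/7.430 = 2.815
NF = 10 log₁₀(2.815) = 4.49 dB

4.49 dB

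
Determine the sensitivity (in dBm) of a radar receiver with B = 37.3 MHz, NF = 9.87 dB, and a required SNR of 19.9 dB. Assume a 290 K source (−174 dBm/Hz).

Sensitivity = −174 + 10 log₁₀(B) + NF + SNR_min
= −174 + 75.72 + 9.87 + 19.9
= −68.51 dBm → −68.5 dBm

−68.5 dBm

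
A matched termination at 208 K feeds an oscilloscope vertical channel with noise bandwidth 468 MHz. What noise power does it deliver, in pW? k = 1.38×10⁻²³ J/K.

1.34 pW

P_n = kTB = 1.38×10⁻²³ × 208 × 4.68×10⁸ = 1.34×10⁻¹² W = 1.34 pW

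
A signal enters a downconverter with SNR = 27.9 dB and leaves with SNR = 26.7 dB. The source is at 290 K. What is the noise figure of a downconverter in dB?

1.2 dB

NF (dB) = SNR_in(dB) − SNR_out(dB) when the source is at T₀
NF = 27.9 − 26.7 = 1.2 dB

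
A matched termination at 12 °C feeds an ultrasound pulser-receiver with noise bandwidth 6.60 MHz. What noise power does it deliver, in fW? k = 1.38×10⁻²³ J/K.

26.0 fW

T = 12 °C + 273.15 = 285.15 K
P_n = kTB = 1.38×10⁻²³ × 285.15 × 6.60×10⁶ = 2.60×10⁻¹⁴ W = 26.0 fW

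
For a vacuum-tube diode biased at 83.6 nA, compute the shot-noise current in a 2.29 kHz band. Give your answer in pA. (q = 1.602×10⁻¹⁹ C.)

7.83 pA

I_n = √(2qI·B)
2qI·B = 2 × 1.602×10⁻¹⁹ × 8.36×10⁻⁸ × 2.29×10³ = 6.13×10⁻²³ A²
I_n = √(6.13×10⁻²³) = 7.83×10⁻¹² A = 7.83 pA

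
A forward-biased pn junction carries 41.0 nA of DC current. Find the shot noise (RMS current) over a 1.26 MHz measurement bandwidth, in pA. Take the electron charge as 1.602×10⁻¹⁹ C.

I_n = √(2qI·B)
2qI·B = 2 × 1.602×10⁻¹⁹ × 4.10×10⁻⁸ × 1.26×10⁶ = 1.66×10⁻²⁰ A²
I_n = √(1.66×10⁻²⁰) = 1.29×10⁻¹⁰ A = 129 pA

129 pA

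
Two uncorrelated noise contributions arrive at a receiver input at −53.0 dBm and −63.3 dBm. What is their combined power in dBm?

−52.6 dBm

Convert to linear, add, convert back:
P₁ = 5.01×10⁻⁹ W, P₂ = 4.68×10⁻¹⁰ W
P_tot = 5.48×10⁻⁹ W → 10 log₁₀(P_tot / 10⁻³) = −52.6 dBm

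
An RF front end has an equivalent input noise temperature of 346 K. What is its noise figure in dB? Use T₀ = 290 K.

F = 1 + T_e/T₀ = 1 + 346/290 = 2.1931
NF = 10 log₁₀(2.1931) = 3.41 dB

3.41 dB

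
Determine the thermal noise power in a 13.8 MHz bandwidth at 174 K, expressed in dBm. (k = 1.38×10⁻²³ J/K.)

−104.8 dBm

P_n = kTB = 1.38×10⁻²³ × 174 × 1.38×10⁷ = 3.31×10⁻¹⁴ W
In dBm: 10 log₁₀(3.31×10⁻¹⁴ / 10⁻³) = −104.8 dBm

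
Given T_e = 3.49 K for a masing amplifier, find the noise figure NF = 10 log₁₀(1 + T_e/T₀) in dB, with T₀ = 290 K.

0.052 dB

F = 1 + T_e/T₀ = 1 + 3.49/290 = 1.01203
NF = 10 log₁₀(1.01203) = 0.052 dB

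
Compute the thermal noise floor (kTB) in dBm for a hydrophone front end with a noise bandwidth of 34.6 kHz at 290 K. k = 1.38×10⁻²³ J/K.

P_n = kTB = 1.38×10⁻²³ × 290 × 3.46×10⁴ = 1.38×10⁻¹⁶ W
In dBm: 10 log₁₀(1.38×10⁻¹⁶ / 10⁻³) = −128.6 dBm

−128.6 dBm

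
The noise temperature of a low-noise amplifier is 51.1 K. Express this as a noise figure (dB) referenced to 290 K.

F = 1 + T_e/T₀ = 1 + 51.1/290 = 1.17621
NF = 10 log₁₀(1.17621) = 0.705 dB

0.705 dB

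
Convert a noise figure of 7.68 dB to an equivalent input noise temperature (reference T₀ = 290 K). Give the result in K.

1410 K

F = 10^(7.68/10) = 5.86138
T_e = (F − 1)·T₀ = (5.86138 − 1) × 290 = 1410 K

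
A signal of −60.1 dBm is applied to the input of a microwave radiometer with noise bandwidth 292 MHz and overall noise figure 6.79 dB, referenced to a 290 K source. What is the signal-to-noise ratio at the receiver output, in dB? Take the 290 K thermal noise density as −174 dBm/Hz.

22.5 dB

Noise floor: N = −174 + 10 log₁₀(B) + NF
10 log₁₀(2.92×10⁸) = 84.65 dB
N = −174 + 84.65 + 6.79 = −82.56 dBm
SNR = P_sig − N = −60.1 − (−82.56) = 22.46 dB → 22.5 dB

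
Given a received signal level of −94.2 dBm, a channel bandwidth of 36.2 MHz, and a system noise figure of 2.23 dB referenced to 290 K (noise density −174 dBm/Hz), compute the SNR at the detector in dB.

2.0 dB

Noise floor: N = −174 + 10 log₁₀(B) + NF
10 log₁₀(3.62×10⁷) = 75.59 dB
N = −174 + 75.59 + 2.23 = −96.18 dBm
SNR = P_sig − N = −94.2 − (−96.18) = 1.98 dB → 2.0 dB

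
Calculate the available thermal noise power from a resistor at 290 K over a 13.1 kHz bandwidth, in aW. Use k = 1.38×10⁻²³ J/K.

P_n = kTB = 1.38×10⁻²³ × 290 × 1.31×10⁴ = 5.24×10⁻¹⁷ W = 52.4 aW

52.4 aW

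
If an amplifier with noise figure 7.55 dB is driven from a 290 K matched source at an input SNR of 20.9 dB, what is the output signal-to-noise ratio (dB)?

By definition F = SNR_in/SNR_out, so in dB: SNR_out = SNR_in − NF
SNR_out = 20.9 − 7.55 = 13.35 dB

13.35 dB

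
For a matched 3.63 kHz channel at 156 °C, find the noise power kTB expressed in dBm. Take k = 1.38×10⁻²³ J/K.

−136.7 dBm

T = 156 °C + 273.15 = 429.15 K
P_n = kTB = 1.38×10⁻²³ × 429.15 × 3.63×10³ = 2.15×10⁻¹⁷ W
In dBm: 10 log₁₀(2.15×10⁻¹⁷ / 10⁻³) = −136.7 dBm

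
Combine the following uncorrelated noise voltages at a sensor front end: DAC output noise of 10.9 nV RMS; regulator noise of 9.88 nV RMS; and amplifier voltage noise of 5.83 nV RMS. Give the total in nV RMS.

15.8 nV

Uncorrelated sources add in power (mean-square): V_tot = √(ΣV_i²)
V_tot = √[(1.09×10⁻⁸)² + (9.88×10⁻⁹)² + (5.83×10⁻⁹)²] = 1.58×10⁻⁸ V = 15.8 nV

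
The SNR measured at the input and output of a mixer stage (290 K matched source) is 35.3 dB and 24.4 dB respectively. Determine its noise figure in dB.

NF (dB) = SNR_in(dB) − SNR_out(dB) when the source is at T₀
NF = 35.3 − 24.4 = 10.9 dB

10.9 dB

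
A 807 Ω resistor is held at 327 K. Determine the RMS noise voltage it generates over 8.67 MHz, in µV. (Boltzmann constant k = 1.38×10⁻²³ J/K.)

11.2 µV

V_n = √(4kTRB)
4kTRB = 4 × 1.38×10⁻²³ × 327 × 8.07×10² × 8.67×10⁶ = 1.26×10⁻¹⁰ V²
V_n = √(1.26×10⁻¹⁰) = 1.12×10⁻⁵ V = 11.2 µV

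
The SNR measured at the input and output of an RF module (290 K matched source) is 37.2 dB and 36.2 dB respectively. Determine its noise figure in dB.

NF (dB) = SNR_in(dB) − SNR_out(dB) when the source is at T₀
NF = 37.2 − 36.2 = 1.0 dB

1.0 dB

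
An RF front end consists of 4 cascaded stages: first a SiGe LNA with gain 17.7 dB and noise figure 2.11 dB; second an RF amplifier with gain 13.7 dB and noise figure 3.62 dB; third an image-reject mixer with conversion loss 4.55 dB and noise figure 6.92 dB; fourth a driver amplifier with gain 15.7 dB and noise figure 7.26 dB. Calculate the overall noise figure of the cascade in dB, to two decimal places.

Convert to linear (a loss of L dB is a gain of −L dB): F_i = 10^(NF_i/10), G_i = 10^(G_i,dB/10)
  Stage 1: F_1 = 10^(2.11/10) = 1.626, G_1 = 10^(17.7/10) = 58.88
  Stage 2: F_2 = 10^(3.62/10) = 2.301, G_2 = 10^(13.7/10) = 23.44
  Stage 3: F_3 = 10^(6.92/10) = 4.920, G_3 = 10^(−4.55/10) = 0.3508
  Stage 4: F_4 = 10^(7.26/10) = 5.321, G_4 = 10^(15.7/10) = 37.15
Friis cascade:
  F = 1.626 + (2.301 − 1)/58.88 + (4.920 − 1)/1380 + (5.321 − 1)/484.2 = 1.659
NF = 10 log₁₀(1.659) = 2.20 dB

2.20 dB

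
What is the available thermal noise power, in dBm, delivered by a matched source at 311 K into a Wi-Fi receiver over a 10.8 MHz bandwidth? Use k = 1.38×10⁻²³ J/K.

P_n = kTB = 1.38×10⁻²³ × 311 × 1.08×10⁷ = 4.64×10⁻¹⁴ W
In dBm: 10 log₁₀(4.64×10⁻¹⁴ / 10⁻³) = −103.3 dBm

−103.3 dBm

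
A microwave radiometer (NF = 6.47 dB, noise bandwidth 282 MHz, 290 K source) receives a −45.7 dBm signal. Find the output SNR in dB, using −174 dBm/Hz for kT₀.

Noise floor: N = −174 + 10 log₁₀(B) + NF
10 log₁₀(2.82×10⁸) = 84.5 dB
N = −174 + 84.5 + 6.47 = −83.03 dBm
SNR = P_sig − N = −45.7 − (−83.03) = 37.33 dB → 37.3 dB

37.3 dB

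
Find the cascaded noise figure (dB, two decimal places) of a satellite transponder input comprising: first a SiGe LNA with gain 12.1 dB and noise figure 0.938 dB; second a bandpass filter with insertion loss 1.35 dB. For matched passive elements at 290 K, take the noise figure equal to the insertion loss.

Convert to linear (a loss of L dB is a gain of −L dB): F_i = 10^(NF_i/10), G_i = 10^(G_i,dB/10)
  Stage 1: F_1 = 10^(0.938/10) = 1.241, G_1 = 10^(12.1/10) = 16.22
  Stage 2: F_2 = 10^(1.35/10) = 1.365, G_2 = 10^(−1.35/10) = 0.7328
Friis cascade:
  F = 1.241 + (1.365 − 1)/16.22 = 1.264
NF = 10 log₁₀(1.264) = 1.02 dB

1.02 dB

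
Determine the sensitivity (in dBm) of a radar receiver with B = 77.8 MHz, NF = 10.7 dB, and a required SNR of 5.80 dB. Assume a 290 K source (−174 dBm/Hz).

−78.6 dBm

Sensitivity = −174 + 10 log₁₀(B) + NF + SNR_min
= −174 + 78.91 + 10.7 + 5.80
= −78.59 dBm → −78.6 dBm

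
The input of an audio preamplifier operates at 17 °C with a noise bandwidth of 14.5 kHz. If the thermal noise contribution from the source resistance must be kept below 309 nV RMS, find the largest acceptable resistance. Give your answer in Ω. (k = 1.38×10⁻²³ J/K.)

T = 17 °C + 273.15 = 290.15 K
Johnson–Nyquist: V_n = √(4kTRB) ⇒ R = V_n² / (4kTB)
4kTB = 4 × 1.38×10⁻²³ × 290.15 × 1.45×10⁴ = 2.32×10⁻¹⁶
R = (3.09×10⁻⁷)² / 2.32×10⁻¹⁶ = 4.11×10² Ω = 411 Ω

411 Ω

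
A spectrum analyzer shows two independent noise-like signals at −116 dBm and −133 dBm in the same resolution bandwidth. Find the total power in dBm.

Convert to linear, add, convert back:
P₁ = 2.51×10⁻¹⁵ W, P₂ = 5.01×10⁻¹⁷ W
P_tot = 2.56×10⁻¹⁵ W → 10 log₁₀(P_tot / 10⁻³) = −115.9 dBm

−115.9 dBm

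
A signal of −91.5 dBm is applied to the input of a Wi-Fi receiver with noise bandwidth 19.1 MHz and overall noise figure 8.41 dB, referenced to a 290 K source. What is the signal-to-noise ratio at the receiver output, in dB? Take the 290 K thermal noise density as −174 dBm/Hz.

Noise floor: N = −174 + 10 log₁₀(B) + NF
10 log₁₀(1.91×10⁷) = 72.81 dB
N = −174 + 72.81 + 8.41 = −92.78 dBm
SNR = P_sig − N = −91.5 − (−92.78) = 1.28 dB → 1.3 dB

1.3 dB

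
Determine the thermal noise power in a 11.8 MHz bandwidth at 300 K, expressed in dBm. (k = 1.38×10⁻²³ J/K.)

P_n = kTB = 1.38×10⁻²³ × 300 × 1.18×10⁷ = 4.89×10⁻¹⁴ W
In dBm: 10 log₁₀(4.89×10⁻¹⁴ / 10⁻³) = −103.1 dBm

−103.1 dBm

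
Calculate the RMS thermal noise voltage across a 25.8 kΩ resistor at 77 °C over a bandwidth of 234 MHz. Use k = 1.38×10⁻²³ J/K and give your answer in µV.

342 µV

T = 77 °C + 273.15 = 350.15 K
V_n = √(4kTRB)
4kTRB = 4 × 1.38×10⁻²³ × 350.15 × 2.58×10⁴ × 2.34×10⁸ = 1.17×10⁻⁷ V²
V_n = √(1.17×10⁻⁷) = 3.42×10⁻⁴ V = 342 µV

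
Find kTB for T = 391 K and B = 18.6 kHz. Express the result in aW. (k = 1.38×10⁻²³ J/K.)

P_n = kTB = 1.38×10⁻²³ × 391 × 1.86×10⁴ = 1.00×10⁻¹⁶ W = 100 aW

100 aW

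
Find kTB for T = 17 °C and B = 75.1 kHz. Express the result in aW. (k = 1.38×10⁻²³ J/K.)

301 aW

T = 17 °C + 273.15 = 290.15 K
P_n = kTB = 1.38×10⁻²³ × 290.15 × 7.51×10⁴ = 3.01×10⁻¹⁶ W = 301 aW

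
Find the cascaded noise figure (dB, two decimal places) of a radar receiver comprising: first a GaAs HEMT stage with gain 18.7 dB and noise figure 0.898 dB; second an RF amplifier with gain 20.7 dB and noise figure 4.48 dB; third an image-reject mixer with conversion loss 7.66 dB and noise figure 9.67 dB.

Convert to linear (a loss of L dB is a gain of −L dB): F_i = 10^(NF_i/10), G_i = 10^(G_i,dB/10)
  Stage 1: F_1 = 10^(0.898/10) = 1.230, G_1 = 10^(18.7/10) = 74.13
  Stage 2: F_2 = 10^(4.48/10) = 2.805, G_2 = 10^(20.7/10) = 117.5
  Stage 3: F_3 = 10^(9.67/10) = 9.268, G_3 = 10^(−7.66/10) = 0.1714
Friis cascade:
  F = 1.230 + (2.805 − 1)/74.13 + (9.268 − 1)/8710 = 1.255
NF = 10 log₁₀(1.255) = 0.99 dB

0.99 dB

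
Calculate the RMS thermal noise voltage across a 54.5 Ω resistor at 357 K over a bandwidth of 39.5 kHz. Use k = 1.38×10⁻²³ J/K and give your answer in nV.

206 nV

V_n = √(4kTRB)
4kTRB = 4 × 1.38×10⁻²³ × 357 × 5.45×10¹ × 3.95×10⁴ = 4.24×10⁻¹⁴ V²
V_n = √(4.24×10⁻¹⁴) = 2.06×10⁻⁷ V = 206 nV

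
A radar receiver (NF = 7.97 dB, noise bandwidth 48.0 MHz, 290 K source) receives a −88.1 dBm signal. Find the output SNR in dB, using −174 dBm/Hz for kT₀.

1.1 dB

Noise floor: N = −174 + 10 log₁₀(B) + NF
10 log₁₀(4.80×10⁷) = 76.81 dB
N = −174 + 76.81 + 7.97 = −89.22 dBm
SNR = P_sig − N = −88.1 − (−89.22) = 1.12 dB → 1.1 dB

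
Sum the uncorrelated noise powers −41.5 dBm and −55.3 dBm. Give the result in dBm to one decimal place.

−41.3 dBm

Convert to linear, add, convert back:
P₁ = 7.08×10⁻⁸ W, P₂ = 2.95×10⁻⁹ W
P_tot = 7.37×10⁻⁸ W → 10 log₁₀(P_tot / 10⁻³) = −41.3 dBm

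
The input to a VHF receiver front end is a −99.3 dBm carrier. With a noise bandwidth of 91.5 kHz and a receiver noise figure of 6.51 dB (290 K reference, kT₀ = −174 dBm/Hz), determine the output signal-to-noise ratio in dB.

Noise floor: N = −174 + 10 log₁₀(B) + NF
10 log₁₀(9.15×10⁴) = 49.61 dB
N = −174 + 49.61 + 6.51 = −117.88 dBm
SNR = P_sig − N = −99.3 − (−117.88) = 18.58 dB → 18.6 dB

18.6 dB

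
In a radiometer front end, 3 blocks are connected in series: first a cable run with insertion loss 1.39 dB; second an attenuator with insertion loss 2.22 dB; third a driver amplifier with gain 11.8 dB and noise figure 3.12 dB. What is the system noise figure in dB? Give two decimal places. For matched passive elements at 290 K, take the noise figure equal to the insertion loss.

Convert to linear (a loss of L dB is a gain of −L dB): F_i = 10^(NF_i/10), G_i = 10^(G_i,dB/10)
  Stage 1: F_1 = 10^(1.39/10) = 1.377, G_1 = 10^(−1.39/10) = 0.7261
  Stage 2: F_2 = 10^(2.22/10) = 1.667, G_2 = 10^(−2.22/10) = 0.5998
  Stage 3: F_3 = 10^(3.12/10) = 2.051, G_3 = 10^(11.8/10) = 15.14
Friis cascade:
  F = 1.377 + (1.667 − 1)/0.7261 + (2.051 − 1)/0.4355 = 4.710
NF = 10 log₁₀(4.710) = 6.73 dB

6.73 dB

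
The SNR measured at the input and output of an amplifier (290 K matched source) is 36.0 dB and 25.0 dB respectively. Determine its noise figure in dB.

11.0 dB

NF (dB) = SNR_in(dB) − SNR_out(dB) when the source is at T₀
NF = 36.0 − 25.0 = 11.0 dB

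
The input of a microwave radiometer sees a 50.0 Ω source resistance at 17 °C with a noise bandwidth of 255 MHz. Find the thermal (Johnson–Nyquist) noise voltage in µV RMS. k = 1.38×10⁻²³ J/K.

14.3 µV

T = 17 °C + 273.15 = 290.15 K
V_n = √(4kTRB)
4kTRB = 4 × 1.38×10⁻²³ × 290.15 × 5.00×10¹ × 2.55×10⁸ = 2.04×10⁻¹⁰ V²
V_n = √(2.04×10⁻¹⁰) = 1.43×10⁻⁵ V = 14.3 µV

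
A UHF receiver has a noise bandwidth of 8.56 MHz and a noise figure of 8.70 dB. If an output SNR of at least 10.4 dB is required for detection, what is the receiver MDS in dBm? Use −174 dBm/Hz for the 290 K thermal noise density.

Sensitivity = −174 + 10 log₁₀(B) + NF + SNR_min
= −174 + 69.32 + 8.70 + 10.4
= −85.58 dBm → −85.6 dBm

−85.6 dBm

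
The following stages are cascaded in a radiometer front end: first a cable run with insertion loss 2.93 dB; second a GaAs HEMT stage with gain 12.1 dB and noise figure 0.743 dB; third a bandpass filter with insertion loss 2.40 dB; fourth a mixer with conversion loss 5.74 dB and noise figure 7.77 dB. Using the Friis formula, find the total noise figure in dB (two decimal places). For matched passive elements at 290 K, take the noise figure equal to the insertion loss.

5.40 dB

Convert to linear (a loss of L dB is a gain of −L dB): F_i = 10^(NF_i/10), G_i = 10^(G_i,dB/10)
  Stage 1: F_1 = 10^(2.93/10) = 1.963, G_1 = 10^(−2.93/10) = 0.5093
  Stage 2: F_2 = 10^(0.743/10) = 1.187, G_2 = 10^(12.1/10) = 16.22
  Stage 3: F_3 = 10^(2.40/10) = 1.738, G_3 = 10^(−2.40/10) = 0.5754
  Stage 4: F_4 = 10^(7.77/10) = 5.984, G_4 = 10^(−5.74/10) = 0.2667
Friis cascade:
  F = 1.963 + (1.187 − 1)/0.5093 + (1.738 − 1)/8.260 + (5.984 − 1)/4.753 = 3.468
NF = 10 log₁₀(3.468) = 5.40 dB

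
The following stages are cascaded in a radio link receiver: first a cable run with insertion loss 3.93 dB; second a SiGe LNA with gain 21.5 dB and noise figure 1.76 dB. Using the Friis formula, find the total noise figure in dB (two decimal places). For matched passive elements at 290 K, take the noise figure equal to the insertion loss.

Convert to linear (a loss of L dB is a gain of −L dB): F_i = 10^(NF_i/10), G_i = 10^(G_i,dB/10)
  Stage 1: F_1 = 10^(3.93/10) = 2.472, G_1 = 10^(−3.93/10) = 0.4046
  Stage 2: F_2 = 10^(1.76/10) = 1.500, G_2 = 10^(21.5/10) = 141.3
Friis cascade:
  F = 2.472 + (1.500 − 1)/0.4046 = 3.707
NF = 10 log₁₀(3.707) = 5.69 dB

5.69 dB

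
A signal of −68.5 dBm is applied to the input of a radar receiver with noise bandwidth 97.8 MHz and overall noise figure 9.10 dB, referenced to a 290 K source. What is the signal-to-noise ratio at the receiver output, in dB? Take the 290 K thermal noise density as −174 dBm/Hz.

16.5 dB

Noise floor: N = −174 + 10 log₁₀(B) + NF
10 log₁₀(9.78×10⁷) = 79.9 dB
N = −174 + 79.9 + 9.10 = −85.00 dBm
SNR = P_sig − N = −68.5 − (−85.00) = 16.50 dB → 16.5 dB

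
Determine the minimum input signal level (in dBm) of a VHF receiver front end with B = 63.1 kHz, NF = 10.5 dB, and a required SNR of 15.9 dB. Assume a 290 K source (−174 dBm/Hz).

Sensitivity = −174 + 10 log₁₀(B) + NF + SNR_min
= −174 + 48 + 10.5 + 15.9
= −99.6 dBm → −99.6 dBm

−99.6 dBm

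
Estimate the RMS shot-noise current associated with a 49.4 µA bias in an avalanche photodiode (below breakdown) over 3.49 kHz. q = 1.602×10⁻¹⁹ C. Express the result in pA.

235 pA

I_n = √(2qI·B)
2qI·B = 2 × 1.602×10⁻¹⁹ × 4.94×10⁻⁵ × 3.49×10³ = 5.52×10⁻²⁰ A²
I_n = √(5.52×10⁻²⁰) = 2.35×10⁻¹⁰ A = 235 pA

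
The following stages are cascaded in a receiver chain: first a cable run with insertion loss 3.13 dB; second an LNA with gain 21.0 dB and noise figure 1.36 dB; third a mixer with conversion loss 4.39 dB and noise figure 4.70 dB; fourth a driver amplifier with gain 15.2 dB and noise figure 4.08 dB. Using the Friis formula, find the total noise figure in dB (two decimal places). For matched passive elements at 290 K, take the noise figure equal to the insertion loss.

Convert to linear (a loss of L dB is a gain of −L dB): F_i = 10^(NF_i/10), G_i = 10^(G_i,dB/10)
  Stage 1: F_1 = 10^(3.13/10) = 2.056, G_1 = 10^(−3.13/10) = 0.4864
  Stage 2: F_2 = 10^(1.36/10) = 1.368, G_2 = 10^(21.0/10) = 125.9
  Stage 3: F_3 = 10^(4.70/10) = 2.951, G_3 = 10^(−4.39/10) = 0.3639
  Stage 4: F_4 = 10^(4.08/10) = 2.559, G_4 = 10^(15.2/10) = 33.11
Friis cascade:
  F = 2.056 + (1.368 − 1)/0.4864 + (2.951 − 1)/61.24 + (2.559 − 1)/22.28 = 2.914
NF = 10 log₁₀(2.914) = 4.64 dB

4.64 dB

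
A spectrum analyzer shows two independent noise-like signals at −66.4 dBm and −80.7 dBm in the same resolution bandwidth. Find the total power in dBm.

−66.2 dBm

Convert to linear, add, convert back:
P₁ = 2.29×10⁻¹⁰ W, P₂ = 8.51×10⁻¹² W
P_tot = 2.38×10⁻¹⁰ W → 10 log₁₀(P_tot / 10⁻³) = −66.2 dBm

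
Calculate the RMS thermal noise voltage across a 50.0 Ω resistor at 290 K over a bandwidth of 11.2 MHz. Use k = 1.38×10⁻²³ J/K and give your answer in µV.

V_n = √(4kTRB)
4kTRB = 4 × 1.38×10⁻²³ × 290 × 5.00×10¹ × 1.12×10⁷ = 8.96×10⁻¹² V²
V_n = √(8.96×10⁻¹²) = 2.99×10⁻⁶ V = 2.99 µV

2.99 µV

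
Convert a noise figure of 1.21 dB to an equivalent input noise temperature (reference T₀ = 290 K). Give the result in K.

93.2 K

F = 10^(1.21/10) = 1.3213
T_e = (F − 1)·T₀ = (1.3213 − 1) × 290 = 93.2 K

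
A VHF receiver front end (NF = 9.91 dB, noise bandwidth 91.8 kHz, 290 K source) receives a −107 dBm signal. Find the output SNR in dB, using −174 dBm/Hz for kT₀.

Noise floor: N = −174 + 10 log₁₀(B) + NF
10 log₁₀(9.18×10⁴) = 49.63 dB
N = −174 + 49.63 + 9.91 = −114.46 dBm
SNR = P_sig − N = −107 − (−114.46) = 7.46 dB → 7.5 dB

7.5 dB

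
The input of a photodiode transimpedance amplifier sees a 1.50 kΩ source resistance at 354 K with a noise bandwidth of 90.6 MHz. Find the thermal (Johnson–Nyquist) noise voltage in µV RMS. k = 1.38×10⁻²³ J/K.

51.5 µV

V_n = √(4kTRB)
4kTRB = 4 × 1.38×10⁻²³ × 354 × 1.50×10³ × 9.06×10⁷ = 2.66×10⁻⁹ V²
V_n = √(2.66×10⁻⁹) = 5.15×10⁻⁵ V = 51.5 µV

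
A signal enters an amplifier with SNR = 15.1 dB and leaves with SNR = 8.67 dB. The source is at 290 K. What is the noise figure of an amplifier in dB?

NF (dB) = SNR_in(dB) − SNR_out(dB) when the source is at T₀
NF = 15.1 − 8.67 = 6.43 dB

6.43 dB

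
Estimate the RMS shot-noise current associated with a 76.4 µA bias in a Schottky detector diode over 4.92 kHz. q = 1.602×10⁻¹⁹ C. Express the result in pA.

347 pA

I_n = √(2qI·B)
2qI·B = 2 × 1.602×10⁻¹⁹ × 7.64×10⁻⁵ × 4.92×10³ = 1.20×10⁻¹⁹ A²
I_n = √(1.20×10⁻¹⁹) = 3.47×10⁻¹⁰ A = 347 pA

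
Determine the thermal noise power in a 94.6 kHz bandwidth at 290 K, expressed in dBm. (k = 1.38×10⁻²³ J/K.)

−124.2 dBm

P_n = kTB = 1.38×10⁻²³ × 290 × 9.46×10⁴ = 3.79×10⁻¹⁶ W
In dBm: 10 log₁₀(3.79×10⁻¹⁶ / 10⁻³) = −124.2 dBm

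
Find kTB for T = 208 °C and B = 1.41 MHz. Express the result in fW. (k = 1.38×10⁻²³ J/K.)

T = 208 °C + 273.15 = 481.15 K
P_n = kTB = 1.38×10⁻²³ × 481.15 × 1.41×10⁶ = 9.36×10⁻¹⁵ W = 9.36 fW

9.36 fW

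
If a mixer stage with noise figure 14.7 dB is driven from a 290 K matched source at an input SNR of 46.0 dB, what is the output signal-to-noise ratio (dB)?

By definition F = SNR_in/SNR_out, so in dB: SNR_out = SNR_in − NF
SNR_out = 46.0 − 14.7 = 31.3 dB

31.3 dB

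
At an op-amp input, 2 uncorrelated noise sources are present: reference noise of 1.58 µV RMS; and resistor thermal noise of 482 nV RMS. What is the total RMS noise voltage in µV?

1.65 µV

Uncorrelated sources add in power (mean-square): V_tot = √(ΣV_i²)
V_tot = √[(1.58×10⁻⁶)² + (4.82×10⁻⁷)²] = 1.65×10⁻⁶ V = 1.65 µV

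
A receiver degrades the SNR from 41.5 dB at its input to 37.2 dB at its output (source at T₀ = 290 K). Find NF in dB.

NF (dB) = SNR_in(dB) − SNR_out(dB) when the source is at T₀
NF = 41.5 − 37.2 = 4.3 dB

4.3 dB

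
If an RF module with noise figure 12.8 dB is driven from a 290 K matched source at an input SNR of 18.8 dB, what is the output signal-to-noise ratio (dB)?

By definition F = SNR_in/SNR_out, so in dB: SNR_out = SNR_in − NF
SNR_out = 18.8 − 12.8 = 6.0 dB

6.0 dB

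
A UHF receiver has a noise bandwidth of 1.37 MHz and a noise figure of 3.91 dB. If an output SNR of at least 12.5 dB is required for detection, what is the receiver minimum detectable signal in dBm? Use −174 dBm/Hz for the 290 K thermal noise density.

−96.2 dBm

Sensitivity = −174 + 10 log₁₀(B) + NF + SNR_min
= −174 + 61.37 + 3.91 + 12.5
= −96.22 dBm → −96.2 dBm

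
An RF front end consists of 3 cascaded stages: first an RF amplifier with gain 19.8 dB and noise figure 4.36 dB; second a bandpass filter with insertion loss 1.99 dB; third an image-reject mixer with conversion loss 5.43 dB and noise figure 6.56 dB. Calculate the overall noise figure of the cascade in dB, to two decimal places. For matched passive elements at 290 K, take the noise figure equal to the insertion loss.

4.46 dB

Convert to linear (a loss of L dB is a gain of −L dB): F_i = 10^(NF_i/10), G_i = 10^(G_i,dB/10)
  Stage 1: F_1 = 10^(4.36/10) = 2.729, G_1 = 10^(19.8/10) = 95.50
  Stage 2: F_2 = 10^(1.99/10) = 1.581, G_2 = 10^(−1.99/10) = 0.6324
  Stage 3: F_3 = 10^(6.56/10) = 4.529, G_3 = 10^(−5.43/10) = 0.2864
Friis cascade:
  F = 2.729 + (1.581 − 1)/95.50 + (4.529 − 1)/60.39 = 2.793
NF = 10 log₁₀(2.793) = 4.46 dB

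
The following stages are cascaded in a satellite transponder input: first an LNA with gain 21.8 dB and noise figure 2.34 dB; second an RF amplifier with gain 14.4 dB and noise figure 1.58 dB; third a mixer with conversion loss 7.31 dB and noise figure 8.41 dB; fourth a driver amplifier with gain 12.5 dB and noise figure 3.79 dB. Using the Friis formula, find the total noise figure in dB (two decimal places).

Convert to linear (a loss of L dB is a gain of −L dB): F_i = 10^(NF_i/10), G_i = 10^(G_i,dB/10)
  Stage 1: F_1 = 10^(2.34/10) = 1.714, G_1 = 10^(21.8/10) = 151.4
  Stage 2: F_2 = 10^(1.58/10) = 1.439, G_2 = 10^(14.4/10) = 27.54
  Stage 3: F_3 = 10^(8.41/10) = 6.934, G_3 = 10^(−7.31/10) = 0.1858
  Stage 4: F_4 = 10^(3.79/10) = 2.393, G_4 = 10^(12.5/10) = 17.78
Friis cascade:
  F = 1.714 + (1.439 − 1)/151.4 + (6.934 − 1)/4169 + (2.393 − 1)/774.5 = 1.720
NF = 10 log₁₀(1.720) = 2.36 dB

2.36 dB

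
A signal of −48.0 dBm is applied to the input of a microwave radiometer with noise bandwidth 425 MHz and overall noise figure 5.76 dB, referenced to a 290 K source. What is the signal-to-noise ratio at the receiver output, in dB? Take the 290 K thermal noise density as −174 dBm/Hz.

Noise floor: N = −174 + 10 log₁₀(B) + NF
10 log₁₀(4.25×10⁸) = 86.28 dB
N = −174 + 86.28 + 5.76 = −81.96 dBm
SNR = P_sig − N = −48.0 − (−81.96) = 33.96 dB → 34.0 dB

34.0 dB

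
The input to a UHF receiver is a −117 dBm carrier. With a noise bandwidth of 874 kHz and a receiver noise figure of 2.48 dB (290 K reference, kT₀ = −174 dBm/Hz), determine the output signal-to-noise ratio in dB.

−4.9 dB

Noise floor: N = −174 + 10 log₁₀(B) + NF
10 log₁₀(8.74×10⁵) = 59.42 dB
N = −174 + 59.42 + 2.48 = −112.10 dBm
SNR = P_sig − N = −117 − (−112.10) = −4.90 dB → −4.9 dB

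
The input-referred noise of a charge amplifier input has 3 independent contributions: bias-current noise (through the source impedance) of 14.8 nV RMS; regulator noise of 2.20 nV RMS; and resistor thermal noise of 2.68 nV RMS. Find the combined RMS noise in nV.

Uncorrelated sources add in power (mean-square): V_tot = √(ΣV_i²)
V_tot = √[(1.48×10⁻⁸)² + (2.20×10⁻⁹)² + (2.68×10⁻⁹)²] = 1.52×10⁻⁸ V = 15.2 nV

15.2 nV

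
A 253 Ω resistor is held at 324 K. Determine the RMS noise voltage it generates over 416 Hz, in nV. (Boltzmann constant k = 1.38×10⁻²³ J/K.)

43.4 nV

V_n = √(4kTRB)
4kTRB = 4 × 1.38×10⁻²³ × 324 × 2.53×10² × 4.16×10² = 1.88×10⁻¹⁵ V²
V_n = √(1.88×10⁻¹⁵) = 4.34×10⁻⁸ V = 43.4 nV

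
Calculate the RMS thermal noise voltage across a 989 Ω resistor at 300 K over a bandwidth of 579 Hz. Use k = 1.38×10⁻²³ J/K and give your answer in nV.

V_n = √(4kTRB)
4kTRB = 4 × 1.38×10⁻²³ × 300 × 9.89×10² × 5.79×10² = 9.48×10⁻¹⁵ V²
V_n = √(9.48×10⁻¹⁵) = 9.74×10⁻⁸ V = 97.4 nV

97.4 nV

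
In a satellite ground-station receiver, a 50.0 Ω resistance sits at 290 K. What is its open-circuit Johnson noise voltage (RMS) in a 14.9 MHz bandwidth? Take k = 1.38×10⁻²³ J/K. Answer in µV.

V_n = √(4kTRB)
4kTRB = 4 × 1.38×10⁻²³ × 290 × 5.00×10¹ × 1.49×10⁷ = 1.19×10⁻¹¹ V²
V_n = √(1.19×10⁻¹¹) = 3.45×10⁻⁶ V = 3.45 µV

3.45 µV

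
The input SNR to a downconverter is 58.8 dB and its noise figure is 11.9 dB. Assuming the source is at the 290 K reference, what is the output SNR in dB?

46.9 dB

By definition F = SNR_in/SNR_out, so in dB: SNR_out = SNR_in − NF
SNR_out = 58.8 − 11.9 = 46.9 dB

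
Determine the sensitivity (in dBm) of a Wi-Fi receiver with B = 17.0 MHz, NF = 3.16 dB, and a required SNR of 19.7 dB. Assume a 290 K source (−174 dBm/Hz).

−78.8 dBm

Sensitivity = −174 + 10 log₁₀(B) + NF + SNR_min
= −174 + 72.3 + 3.16 + 19.7
= −78.84 dBm → −78.8 dBm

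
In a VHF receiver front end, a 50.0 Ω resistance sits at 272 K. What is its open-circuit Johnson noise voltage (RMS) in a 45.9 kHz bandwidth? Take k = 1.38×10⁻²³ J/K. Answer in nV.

186 nV

V_n = √(4kTRB)
4kTRB = 4 × 1.38×10⁻²³ × 272 × 5.00×10¹ × 4.59×10⁴ = 3.45×10⁻¹⁴ V²
V_n = √(3.45×10⁻¹⁴) = 1.86×10⁻⁷ V = 186 nV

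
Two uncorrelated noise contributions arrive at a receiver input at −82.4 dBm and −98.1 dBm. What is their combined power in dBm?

−82.3 dBm

Convert to linear, add, convert back:
P₁ = 5.75×10⁻¹² W, P₂ = 1.55×10⁻¹³ W
P_tot = 5.91×10⁻¹² W → 10 log₁₀(P_tot / 10⁻³) = −82.3 dBm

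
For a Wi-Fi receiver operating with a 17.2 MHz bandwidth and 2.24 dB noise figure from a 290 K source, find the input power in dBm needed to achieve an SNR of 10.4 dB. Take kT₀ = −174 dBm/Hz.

−89.0 dBm

Sensitivity = −174 + 10 log₁₀(B) + NF + SNR_min
= −174 + 72.36 + 2.24 + 10.4
= −89.00 dBm → −89.0 dBm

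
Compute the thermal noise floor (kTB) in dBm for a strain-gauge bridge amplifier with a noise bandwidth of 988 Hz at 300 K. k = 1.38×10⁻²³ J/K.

−143.9 dBm

P_n = kTB = 1.38×10⁻²³ × 300 × 9.88×10² = 4.09×10⁻¹⁸ W
In dBm: 10 log₁₀(4.09×10⁻¹⁸ / 10⁻³) = −143.9 dBm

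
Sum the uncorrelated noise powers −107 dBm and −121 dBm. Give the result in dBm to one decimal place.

−106.8 dBm

Convert to linear, add, convert back:
P₁ = 2.00×10⁻¹⁴ W, P₂ = 7.94×10⁻¹⁶ W
P_tot = 2.07×10⁻¹⁴ W → 10 log₁₀(P_tot / 10⁻³) = −106.8 dBm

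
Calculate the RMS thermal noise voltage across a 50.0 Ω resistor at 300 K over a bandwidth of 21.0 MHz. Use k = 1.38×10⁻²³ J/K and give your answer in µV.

V_n = √(4kTRB)
4kTRB = 4 × 1.38×10⁻²³ × 300 × 5.00×10¹ × 2.10×10⁷ = 1.74×10⁻¹¹ V²
V_n = √(1.74×10⁻¹¹) = 4.17×10⁻⁶ V = 4.17 µV

4.17 µV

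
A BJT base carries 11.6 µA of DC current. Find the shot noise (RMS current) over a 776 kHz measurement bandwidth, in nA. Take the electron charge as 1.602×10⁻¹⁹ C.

I_n = √(2qI·B)
2qI·B = 2 × 1.602×10⁻¹⁹ × 1.16×10⁻⁵ × 7.76×10⁵ = 2.88×10⁻¹⁸ A²
I_n = √(2.88×10⁻¹⁸) = 1.70×10⁻⁹ A = 1.70 nA

1.70 nA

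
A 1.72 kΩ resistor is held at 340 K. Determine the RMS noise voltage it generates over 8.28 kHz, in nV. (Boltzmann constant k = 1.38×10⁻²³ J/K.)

V_n = √(4kTRB)
4kTRB = 4 × 1.38×10⁻²³ × 340 × 1.72×10³ × 8.28×10³ = 2.67×10⁻¹³ V²
V_n = √(2.67×10⁻¹³) = 5.17×10⁻⁷ V = 517 nV

517 nV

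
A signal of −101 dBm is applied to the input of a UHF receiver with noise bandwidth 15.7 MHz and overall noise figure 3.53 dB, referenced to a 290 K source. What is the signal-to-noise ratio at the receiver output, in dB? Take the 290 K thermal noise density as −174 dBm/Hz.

−2.5 dB

Noise floor: N = −174 + 10 log₁₀(B) + NF
10 log₁₀(1.57×10⁷) = 71.96 dB
N = −174 + 71.96 + 3.53 = −98.51 dBm
SNR = P_sig − N = −101 − (−98.51) = −2.49 dB → −2.5 dB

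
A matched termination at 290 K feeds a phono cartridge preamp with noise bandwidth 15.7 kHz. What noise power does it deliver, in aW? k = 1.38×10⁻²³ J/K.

62.8 aW

P_n = kTB = 1.38×10⁻²³ × 290 × 1.57×10⁴ = 6.28×10⁻¹⁷ W = 62.8 aW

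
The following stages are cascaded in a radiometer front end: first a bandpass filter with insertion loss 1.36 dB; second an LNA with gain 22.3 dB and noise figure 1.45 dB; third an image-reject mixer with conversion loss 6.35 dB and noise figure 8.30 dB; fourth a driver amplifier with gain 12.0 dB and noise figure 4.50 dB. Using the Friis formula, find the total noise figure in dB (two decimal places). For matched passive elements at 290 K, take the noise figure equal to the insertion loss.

3.05 dB

Convert to linear (a loss of L dB is a gain of −L dB): F_i = 10^(NF_i/10), G_i = 10^(G_i,dB/10)
  Stage 1: F_1 = 10^(1.36/10) = 1.368, G_1 = 10^(−1.36/10) = 0.7311
  Stage 2: F_2 = 10^(1.45/10) = 1.396, G_2 = 10^(22.3/10) = 169.8
  Stage 3: F_3 = 10^(8.30/10) = 6.761, G_3 = 10^(−6.35/10) = 0.2317
  Stage 4: F_4 = 10^(4.50/10) = 2.818, G_4 = 10^(12.0/10) = 15.85
Friis cascade:
  F = 1.368 + (1.396 − 1)/0.7311 + (6.761 − 1)/124.2 + (2.818 − 1)/28.77 = 2.019
NF = 10 log₁₀(2.019) = 3.05 dB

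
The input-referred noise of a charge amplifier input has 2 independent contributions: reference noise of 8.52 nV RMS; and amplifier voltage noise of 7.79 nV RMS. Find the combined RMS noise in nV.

11.5 nV

Uncorrelated sources add in power (mean-square): V_tot = √(ΣV_i²)
V_tot = √[(8.52×10⁻⁹)² + (7.79×10⁻⁹)²] = 1.15×10⁻⁸ V = 11.5 nV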